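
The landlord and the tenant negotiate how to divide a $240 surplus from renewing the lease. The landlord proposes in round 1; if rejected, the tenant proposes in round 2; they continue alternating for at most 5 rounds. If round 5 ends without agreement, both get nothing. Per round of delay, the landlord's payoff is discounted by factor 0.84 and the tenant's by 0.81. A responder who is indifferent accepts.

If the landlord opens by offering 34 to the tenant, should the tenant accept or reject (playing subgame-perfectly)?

Round 5 (the landlord proposes): rejection yields 0 for the tenant; the landlord offers 0 and keeps 240.
Round 4 (the tenant proposes): the landlord can get 240 next round, worth 0.84 × 240 = 201.6 now, so the tenant offers 201.6, keeping 38.4.
Round 3 (the landlord proposes): the tenant can get 38.4 next round, worth 0.81 × 38.4 = 31.104 now, so the landlord offers 31.104, keeping 208.896.
Round 2 (the tenant proposes): the landlord can get 208.896 next round, worth 0.84 × 208.896 = 175.47264 now, so the tenant offers 175.47264, keeping 64.52736.
So by rejecting in round 1, the tenant gets 64.52736 next round, worth 0.81 × 64.52736 = 52.2671616 now.
Offer 34 < 52.2671616, so the tenant rejects.

Reject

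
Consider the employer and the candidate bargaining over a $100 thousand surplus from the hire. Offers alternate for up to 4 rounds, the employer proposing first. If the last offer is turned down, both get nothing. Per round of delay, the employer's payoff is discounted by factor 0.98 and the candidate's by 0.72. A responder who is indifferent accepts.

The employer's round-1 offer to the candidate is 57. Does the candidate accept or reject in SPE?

Accept

Work out the candidate's continuation value if the offer is rejected.
Round 4 (the candidate proposes): the employer will accept anything ≥ 0, so the candidate offers 0 and keeps 100.
Round 3 (the employer proposes): the candidate can get 100 next round, worth 0.72 × 100 = 72 now; the employer offers that and keeps 28.
Round 2 (the candidate proposes): the employer can get 28 next round, worth 0.98 × 28 = 27.44 now. The candidate offers 27.44 and keeps 100 − 27.44 = 72.56.
So by rejecting in round 1, the candidate gets 72.56 next round, worth 0.72 × 72.56 = 52.2432 now.
Offer 57 ≥ 52.2432, so the candidate accepts.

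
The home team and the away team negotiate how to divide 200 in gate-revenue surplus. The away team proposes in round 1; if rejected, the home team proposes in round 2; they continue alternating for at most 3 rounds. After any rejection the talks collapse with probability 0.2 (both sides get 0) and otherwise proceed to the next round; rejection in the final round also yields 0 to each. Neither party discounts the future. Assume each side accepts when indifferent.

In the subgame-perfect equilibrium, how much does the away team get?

168

Round 3 (the away team proposes): rejection yields 0 for the home team; the away team offers 0 and keeps 200.
Round 2 (the home team proposes): rejecting gives the away team an expected 0.8 × 200 = 160; the home team offers that and keeps 40.
Round 1 (the away team proposes): rejecting gives the home team an expected 0.8 × 40 = 32. The away team offers 32 and keeps 200 − 32 = 168.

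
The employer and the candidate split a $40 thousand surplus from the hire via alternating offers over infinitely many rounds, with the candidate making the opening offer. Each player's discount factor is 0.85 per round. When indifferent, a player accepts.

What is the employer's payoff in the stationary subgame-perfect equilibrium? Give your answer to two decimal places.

18.38

In a stationary SPE each proposer offers the other exactly their discounted continuation value.
If the candidate keeps x when proposing and the employer keeps y when proposing, then x = 40 − 0.85y and y = 40 − 0.85x.
Solving: x = 40(1 − 0.85) / (1 − 0.85·0.85) = 6 / 0.2775 ≈ 21.6216.
The employer gets 40 − 21.6216 ≈ 18.3784.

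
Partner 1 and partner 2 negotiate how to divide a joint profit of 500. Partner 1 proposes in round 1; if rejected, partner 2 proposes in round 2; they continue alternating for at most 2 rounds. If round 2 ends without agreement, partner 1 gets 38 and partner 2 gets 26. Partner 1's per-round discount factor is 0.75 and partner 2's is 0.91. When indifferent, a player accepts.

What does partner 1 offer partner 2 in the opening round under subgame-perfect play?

Solve by backward induction from round 2.
Round 2 (partner 2 proposes): partner 1 gets 38 if talks fail, so partner 2 offers 38 and keeps 462.
Round 1 (partner 1 proposes): partner 2 can get 462 next round, worth 0.91 × 462 = 420.42 now, so partner 1 offers 420.42, keeping 79.58.

420.42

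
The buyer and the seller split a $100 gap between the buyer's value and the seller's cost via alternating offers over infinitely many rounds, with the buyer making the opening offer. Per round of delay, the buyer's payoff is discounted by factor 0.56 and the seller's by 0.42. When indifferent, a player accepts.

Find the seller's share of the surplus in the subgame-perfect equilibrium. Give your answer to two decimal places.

24.16

In a stationary SPE each proposer offers the other exactly their discounted continuation value.
If the buyer keeps x when proposing and the seller keeps y when proposing, then x = 100 − 0.42y and y = 100 − 0.56x.
Solving: x = 100(1 − 0.42) / (1 − 0.56·0.42) = 58 / 0.7648 ≈ 75.8368.
The seller gets 100 − 75.8368 ≈ 24.1632.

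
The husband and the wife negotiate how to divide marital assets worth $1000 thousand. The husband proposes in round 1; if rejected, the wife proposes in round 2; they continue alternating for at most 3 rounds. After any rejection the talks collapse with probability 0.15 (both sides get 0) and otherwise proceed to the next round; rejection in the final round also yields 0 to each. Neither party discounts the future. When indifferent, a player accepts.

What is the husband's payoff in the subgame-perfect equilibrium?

872.5

By backward induction:
Round 3 (the husband proposes): rejection yields 0 for the wife; the husband offers 0 and keeps 1000.
Round 2 (the wife proposes): rejecting gives the husband an expected 0.85 × 1000 = 850. The wife offers 850 and keeps 1000 − 850 = 150.
Round 1 (the husband proposes): rejecting gives the wife an expected 0.85 × 150 = 127.5. The husband offers 127.5 and keeps 1000 − 127.5 = 872.5.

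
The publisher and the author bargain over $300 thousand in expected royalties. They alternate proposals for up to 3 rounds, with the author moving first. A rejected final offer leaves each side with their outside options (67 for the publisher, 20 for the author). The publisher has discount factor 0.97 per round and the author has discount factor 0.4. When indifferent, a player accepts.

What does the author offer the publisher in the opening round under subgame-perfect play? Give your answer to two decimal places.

200.60

By backward induction:
Round 3 (the author proposes): the publisher gets 67 if talks fail, so the author offers 67 and keeps 233.
Round 2 (the publisher proposes): the author can get 233 next round, worth 0.4 × 233 = 93.2 now. The publisher offers 93.2 and keeps 300 − 93.2 = 206.8.
Round 1 (the author proposes): the publisher can get 206.8 next round, worth 0.97 × 206.8 = 200.596 now, so the author offers 200.596, keeping 99.404.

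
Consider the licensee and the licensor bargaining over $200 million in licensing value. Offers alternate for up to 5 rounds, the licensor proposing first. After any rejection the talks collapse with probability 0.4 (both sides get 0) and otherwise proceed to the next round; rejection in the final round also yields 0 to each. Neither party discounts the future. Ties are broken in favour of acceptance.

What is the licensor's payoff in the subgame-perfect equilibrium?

Round 5 (the licensor proposes): the licensee will accept anything ≥ 0, so the licensor offers 0 and keeps 200.
Round 4 (the licensee proposes): rejecting gives the licensor an expected 0.6 × 200 = 120; the licensee offers that and keeps 80.
Round 3 (the licensor proposes): rejecting gives the licensee an expected 0.6 × 80 = 48, so the licensor offers 48, keeping 152.
Round 2 (the licensee proposes): rejecting gives the licensor an expected 0.6 × 152 = 91.2. The licensee offers 91.2 and keeps 200 − 91.2 = 108.8.
Round 1 (the licensor proposes): rejecting gives the licensee an expected 0.6 × 108.8 = 65.28; the licensor offers that and keeps 134.72.

134.72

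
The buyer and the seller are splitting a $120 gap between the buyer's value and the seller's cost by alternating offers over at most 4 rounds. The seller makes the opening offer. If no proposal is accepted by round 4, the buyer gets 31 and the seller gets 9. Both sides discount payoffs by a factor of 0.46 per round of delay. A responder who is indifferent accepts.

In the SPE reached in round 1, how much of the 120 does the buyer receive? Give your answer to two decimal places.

Work backward from the last round.
Round 4 (the buyer proposes): the seller gets 9 if talks fail, so the buyer offers 9 and keeps 111.
Round 3 (the seller proposes): the buyer can get 111 next round, worth 0.46 × 111 = 51.06 now; the seller offers that and keeps 68.94.
Round 2 (the buyer proposes): the seller can get 68.94 next round, worth 0.46 × 68.94 = 31.7124 now; the buyer offers that and keeps 88.2876.
Round 1 (the seller proposes): the buyer can get 88.2876 next round, worth 0.46 × 88.2876 = 40.612296 now. The seller offers 40.612296 and keeps 120 − 40.612296 = 79.387704.

40.61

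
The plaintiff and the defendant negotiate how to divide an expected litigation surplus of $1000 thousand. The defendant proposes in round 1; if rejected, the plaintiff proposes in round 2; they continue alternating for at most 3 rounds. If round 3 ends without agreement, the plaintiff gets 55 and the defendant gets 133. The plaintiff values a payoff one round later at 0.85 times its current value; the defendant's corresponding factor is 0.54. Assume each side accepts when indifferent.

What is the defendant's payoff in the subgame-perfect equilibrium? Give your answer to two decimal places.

Round 3 (the defendant proposes): the plaintiff gets 55 if talks fail, so the defendant offers 55 and keeps 945.
Round 2 (the plaintiff proposes): the defendant can get 945 next round, worth 0.54 × 945 = 510.3 now, so the plaintiff offers 510.3, keeping 489.7.
Round 1 (the defendant proposes): the plaintiff can get 489.7 next round, worth 0.85 × 489.7 = 416.245 now; the defendant offers that and keeps 583.755.

583.76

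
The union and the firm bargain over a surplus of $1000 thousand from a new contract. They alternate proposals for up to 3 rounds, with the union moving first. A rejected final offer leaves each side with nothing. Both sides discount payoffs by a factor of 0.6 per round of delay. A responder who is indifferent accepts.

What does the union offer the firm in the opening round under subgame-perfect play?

240

By backward induction:
Round 3 (the union proposes): the firm will accept anything ≥ 0, so the union offers 0 and keeps 1000.
Round 2 (the firm proposes): the union can get 1000 next round, worth 0.6 × 1000 = 600 now. The firm offers 600 and keeps 1000 − 600 = 400.
Round 1 (the union proposes): the firm can get 400 next round, worth 0.6 × 400 = 240 now. The union offers 240 and keeps 1000 − 240 = 760.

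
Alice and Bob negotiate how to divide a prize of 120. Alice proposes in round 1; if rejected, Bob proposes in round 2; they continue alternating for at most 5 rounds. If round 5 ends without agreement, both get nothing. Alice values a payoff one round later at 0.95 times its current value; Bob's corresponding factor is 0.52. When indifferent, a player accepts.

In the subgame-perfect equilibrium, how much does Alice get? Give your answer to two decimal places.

Round 5 (Alice proposes): rejection yields 0 for Bob; Alice offers 0 and keeps 120.
Round 4 (Bob proposes): Alice can get 120 next round, worth 0.95 × 120 = 114 now, so Bob offers 114, keeping 6.
Round 3 (Alice proposes): Bob can get 6 next round, worth 0.52 × 6 = 3.12 now, so Alice offers 3.12, keeping 116.88.
Round 2 (Bob proposes): Alice can get 116.88 next round, worth 0.95 × 116.88 = 111.036 now; Bob offers that and keeps 8.964.
Round 1 (Alice proposes): Bob can get 8.964 next round, worth 0.52 × 8.964 = 4.66128 now; Alice offers that and keeps 115.33872.

115.34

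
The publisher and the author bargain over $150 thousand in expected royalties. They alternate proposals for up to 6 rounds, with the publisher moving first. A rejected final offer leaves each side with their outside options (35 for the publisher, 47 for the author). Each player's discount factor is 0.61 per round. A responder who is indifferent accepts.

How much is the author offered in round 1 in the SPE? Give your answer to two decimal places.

58.68

Work backward from the last round.
Round 6 (the author proposes): the publisher gets 35 if talks fail, so the author offers 35 and keeps 115.
Round 5 (the publisher proposes): the author can get 115 next round, worth 0.61 × 115 = 70.15 now, so the publisher offers 70.15, keeping 79.85.
Round 4 (the author proposes): the publisher can get 79.85 next round, worth 0.61 × 79.85 = 48.7085 now, so the author offers 48.7085, keeping 101.2915.
Round 3 (the publisher proposes): the author can get 101.2915 next round, worth 0.61 × 101.2915 = 61.787815 now, so the publisher offers 61.787815, keeping 88.212185.
Round 2 (the author proposes): the publisher can get 88.212185 next round, worth 0.61 × 88.212185 = 53.80943285 now, so the author offers 53.80943285, keeping 96.19056715.
Round 1 (the publisher proposes): the author can get 96.19056715 next round, worth 0.61 × 96.19056715 = 58.6762459615 now, so the publisher offers 58.6762459615, keeping 91.3237540385.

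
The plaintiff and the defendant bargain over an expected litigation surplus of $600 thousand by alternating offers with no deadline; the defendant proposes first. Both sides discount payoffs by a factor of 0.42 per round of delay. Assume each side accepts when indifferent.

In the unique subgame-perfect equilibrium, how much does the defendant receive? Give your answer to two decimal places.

When the defendant proposes, the plaintiff accepts any offer worth at least 0.42 times what the plaintiff would get by proposing next round; and vice versa.
This gives x = 600 − 0.42y and y = 600 − 0.42x, where x and y are each side's share when it proposes.
Hence (1 − 0.42·0.42)x = 600(1 − 0.42), i.e. 0.8236·x = 348.
x ≈ 422.5352; the plaintiff's share is 600 − x ≈ 177.4648.

422.54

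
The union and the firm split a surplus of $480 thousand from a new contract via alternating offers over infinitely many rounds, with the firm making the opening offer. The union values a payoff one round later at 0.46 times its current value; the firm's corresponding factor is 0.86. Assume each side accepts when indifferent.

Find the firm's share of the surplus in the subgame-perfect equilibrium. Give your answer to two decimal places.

428.86

In a stationary SPE each proposer offers the other exactly their discounted continuation value.
If the firm keeps x when proposing and the union keeps y when proposing, then x = 480 − 0.46y and y = 480 − 0.86x.
Solving: x = 480(1 − 0.46) / (1 − 0.86·0.46) = 259.2 / 0.6044 ≈ 428.8551.
The union gets 480 − 428.8551 ≈ 51.1449.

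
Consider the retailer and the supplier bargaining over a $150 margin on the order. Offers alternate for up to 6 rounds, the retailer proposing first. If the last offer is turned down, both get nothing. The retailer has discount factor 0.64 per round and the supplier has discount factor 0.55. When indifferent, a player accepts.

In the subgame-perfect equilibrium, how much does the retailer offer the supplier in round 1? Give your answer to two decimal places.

50.38

Round 6 (the supplier proposes): rejection yields 0 for the retailer; the supplier offers 0 and keeps 150.
Round 5 (the retailer proposes): the supplier can get 150 next round, worth 0.55 × 150 = 82.5 now. The retailer offers 82.5 and keeps 150 − 82.5 = 67.5.
Round 4 (the supplier proposes): the retailer can get 67.5 next round, worth 0.64 × 67.5 = 43.2 now; the supplier offers that and keeps 106.8.
Round 3 (the retailer proposes): the supplier can get 106.8 next round, worth 0.55 × 106.8 = 58.74 now. The retailer offers 58.74 and keeps 150 − 58.74 = 91.26.
Round 2 (the supplier proposes): the retailer can get 91.26 next round, worth 0.64 × 91.26 = 58.4064 now, so the supplier offers 58.4064, keeping 91.5936.
Round 1 (the retailer proposes): the supplier can get 91.5936 next round, worth 0.55 × 91.5936 = 50.37648 now, so the retailer offers 50.37648, keeping 99.62352.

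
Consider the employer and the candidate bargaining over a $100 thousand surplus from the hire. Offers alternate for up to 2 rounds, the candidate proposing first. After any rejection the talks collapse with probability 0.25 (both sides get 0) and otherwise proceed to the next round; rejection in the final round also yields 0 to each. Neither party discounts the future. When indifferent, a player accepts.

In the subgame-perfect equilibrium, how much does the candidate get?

Round 2 (the employer proposes): rejection yields 0 for the candidate; the employer offers 0 and keeps 100.
Round 1 (the candidate proposes): rejecting gives the employer an expected 0.75 × 100 = 75. The candidate offers 75 and keeps 100 − 75 = 25.

25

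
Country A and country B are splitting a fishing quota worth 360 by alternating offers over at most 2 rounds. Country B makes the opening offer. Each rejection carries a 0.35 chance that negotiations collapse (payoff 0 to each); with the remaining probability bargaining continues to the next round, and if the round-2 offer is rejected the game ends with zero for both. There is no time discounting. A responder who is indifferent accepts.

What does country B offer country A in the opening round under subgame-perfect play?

234

Round 2 (country A proposes): country B will accept anything ≥ 0, so country A offers 0 and keeps 360.
Round 1 (country B proposes): rejecting gives country A an expected 0.65 × 360 = 234, so country B offers 234, keeping 126.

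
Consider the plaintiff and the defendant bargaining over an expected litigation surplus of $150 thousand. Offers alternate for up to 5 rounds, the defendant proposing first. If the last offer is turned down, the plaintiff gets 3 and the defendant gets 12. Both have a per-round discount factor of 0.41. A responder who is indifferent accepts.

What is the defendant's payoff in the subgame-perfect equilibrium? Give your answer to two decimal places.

107.53

Round 5 (the defendant proposes): the plaintiff gets 3 if talks fail, so the defendant offers 3 and keeps 147.
Round 4 (the plaintiff proposes): the defendant can get 147 next round, worth 0.41 × 147 = 60.27 now. The plaintiff offers 60.27 and keeps 150 − 60.27 = 89.73.
Round 3 (the defendant proposes): the plaintiff can get 89.73 next round, worth 0.41 × 89.73 = 36.7893 now; the defendant offers that and keeps 113.2107.
Round 2 (the plaintiff proposes): the defendant can get 113.2107 next round, worth 0.41 × 113.2107 = 46.416387 now. The plaintiff offers 46.416387 and keeps 150 − 46.416387 = 103.583613.
Round 1 (the defendant proposes): the plaintiff can get 103.583613 next round, worth 0.41 × 103.583613 = 42.46928133 now; the defendant offers that and keeps 107.53071867.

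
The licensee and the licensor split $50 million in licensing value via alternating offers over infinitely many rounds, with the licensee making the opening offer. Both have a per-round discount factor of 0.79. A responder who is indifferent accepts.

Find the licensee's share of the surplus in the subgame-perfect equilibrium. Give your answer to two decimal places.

27.93

In a stationary SPE each proposer offers the other exactly their discounted continuation value.
If the licensee keeps x when proposing and the licensor keeps y when proposing, then x = 50 − 0.79y and y = 50 − 0.79x.
Solving: x = 50(1 − 0.79) / (1 − 0.79·0.79) = 10.5 / 0.3759 ≈ 27.9330.
The licensor gets 50 − 27.9330 ≈ 22.0670.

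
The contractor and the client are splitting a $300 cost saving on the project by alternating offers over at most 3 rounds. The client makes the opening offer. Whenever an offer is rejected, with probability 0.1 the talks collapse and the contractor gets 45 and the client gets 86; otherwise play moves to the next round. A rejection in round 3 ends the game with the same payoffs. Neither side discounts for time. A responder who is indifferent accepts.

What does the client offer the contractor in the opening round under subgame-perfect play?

60.21

Round 3 (the client proposes): the contractor gets 45 if talks fail, so the client offers 45 and keeps 255.
Round 2 (the contractor proposes): rejecting gives the client an expected 0.9 × 255 + 0.1 × 86 = 238.1. The contractor offers 238.1 and keeps 300 − 238.1 = 61.9.
Round 1 (the client proposes): rejecting gives the contractor an expected 0.9 × 61.9 + 0.1 × 45 = 60.21. The client offers 60.21 and keeps 300 − 60.21 = 239.79.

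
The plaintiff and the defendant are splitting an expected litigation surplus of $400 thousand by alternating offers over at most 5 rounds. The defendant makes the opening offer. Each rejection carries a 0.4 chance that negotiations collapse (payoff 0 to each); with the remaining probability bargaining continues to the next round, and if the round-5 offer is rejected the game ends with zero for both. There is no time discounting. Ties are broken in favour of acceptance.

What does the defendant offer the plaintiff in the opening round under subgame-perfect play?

By backward induction:
Round 5 (the defendant proposes): rejection yields 0 for the plaintiff; the defendant offers 0 and keeps 400.
Round 4 (the plaintiff proposes): rejecting gives the defendant an expected 0.6 × 400 = 240. The plaintiff offers 240 and keeps 400 − 240 = 160.
Round 3 (the defendant proposes): rejecting gives the plaintiff an expected 0.6 × 160 = 96. The defendant offers 96 and keeps 400 − 96 = 304.
Round 2 (the plaintiff proposes): rejecting gives the defendant an expected 0.6 × 304 = 182.4. The plaintiff offers 182.4 and keeps 400 − 182.4 = 217.6.
Round 1 (the defendant proposes): rejecting gives the plaintiff an expected 0.6 × 217.6 = 130.56; the defendant offers that and keeps 269.44.

130.56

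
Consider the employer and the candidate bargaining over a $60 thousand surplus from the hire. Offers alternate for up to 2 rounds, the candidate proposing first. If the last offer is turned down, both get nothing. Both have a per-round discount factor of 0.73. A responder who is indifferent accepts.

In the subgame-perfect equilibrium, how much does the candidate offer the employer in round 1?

Solve by backward induction from round 2.
Round 2 (the employer proposes): rejection yields 0 for the candidate; the employer offers 0 and keeps 60.
Round 1 (the candidate proposes): the employer can get 60 next round, worth 0.73 × 60 = 43.8 now, so the candidate offers 43.8, keeping 16.2.

43.8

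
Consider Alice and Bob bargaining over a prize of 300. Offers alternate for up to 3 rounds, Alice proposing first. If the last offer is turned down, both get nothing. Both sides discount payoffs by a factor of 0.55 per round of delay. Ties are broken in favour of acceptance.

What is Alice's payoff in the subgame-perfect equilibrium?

Round 3 (Alice proposes): rejection yields 0 for Bob; Alice offers 0 and keeps 300.
Round 2 (Bob proposes): Alice can get 300 next round, worth 0.55 × 300 = 165 now. Bob offers 165 and keeps 300 − 165 = 135.
Round 1 (Alice proposes): Bob can get 135 next round, worth 0.55 × 135 = 74.25 now, so Alice offers 74.25, keeping 225.75.

225.75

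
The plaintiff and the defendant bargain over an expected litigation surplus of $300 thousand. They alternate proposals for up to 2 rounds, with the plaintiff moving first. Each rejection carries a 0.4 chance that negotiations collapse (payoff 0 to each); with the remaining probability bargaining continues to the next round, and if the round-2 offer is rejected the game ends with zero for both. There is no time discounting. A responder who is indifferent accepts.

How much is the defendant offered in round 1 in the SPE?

Round 2 (the defendant proposes): the plaintiff will accept anything ≥ 0, so the defendant offers 0 and keeps 300.
Round 1 (the plaintiff proposes): rejecting gives the defendant an expected 0.6 × 300 = 180, so the plaintiff offers 180, keeping 120.

180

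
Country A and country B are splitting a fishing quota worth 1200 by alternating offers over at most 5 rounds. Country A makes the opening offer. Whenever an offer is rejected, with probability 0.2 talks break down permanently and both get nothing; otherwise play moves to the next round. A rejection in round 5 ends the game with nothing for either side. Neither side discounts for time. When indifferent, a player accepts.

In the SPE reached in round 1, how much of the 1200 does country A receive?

885.12

Round 5 (country A proposes): country B will accept anything ≥ 0, so country A offers 0 and keeps 1200.
Round 4 (country B proposes): rejecting gives country A an expected 0.8 × 1200 = 960; country B offers that and keeps 240.
Round 3 (country A proposes): rejecting gives country B an expected 0.8 × 240 = 192. Country A offers 192 and keeps 1200 − 192 = 1008.
Round 2 (country B proposes): rejecting gives country A an expected 0.8 × 1008 = 806.4; country B offers that and keeps 393.6.
Round 1 (country A proposes): rejecting gives country B an expected 0.8 × 393.6 = 314.88, so country A offers 314.88, keeping 885.12.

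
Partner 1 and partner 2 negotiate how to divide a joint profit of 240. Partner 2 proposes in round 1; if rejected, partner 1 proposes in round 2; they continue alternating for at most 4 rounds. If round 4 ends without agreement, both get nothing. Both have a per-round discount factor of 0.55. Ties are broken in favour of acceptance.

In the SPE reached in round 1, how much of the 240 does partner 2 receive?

Round 4 (partner 1 proposes): rejection yields 0 for partner 2; partner 1 offers 0 and keeps 240.
Round 3 (partner 2 proposes): partner 1 can get 240 next round, worth 0.55 × 240 = 132 now. Partner 2 offers 132 and keeps 240 − 132 = 108.
Round 2 (partner 1 proposes): partner 2 can get 108 next round, worth 0.55 × 108 = 59.4 now; partner 1 offers that and keeps 180.6.
Round 1 (partner 2 proposes): partner 1 can get 180.6 next round, worth 0.55 × 180.6 = 99.33 now. Partner 2 offers 99.33 and keeps 240 − 99.33 = 140.67.

140.67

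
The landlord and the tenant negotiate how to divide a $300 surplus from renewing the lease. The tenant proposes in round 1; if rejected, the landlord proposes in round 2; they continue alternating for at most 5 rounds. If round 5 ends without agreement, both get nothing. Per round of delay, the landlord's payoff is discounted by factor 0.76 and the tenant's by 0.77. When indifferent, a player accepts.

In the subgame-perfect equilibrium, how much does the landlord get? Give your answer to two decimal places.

Round 5 (the tenant proposes): the landlord will accept anything ≥ 0, so the tenant offers 0 and keeps 300.
Round 4 (the landlord proposes): the tenant can get 300 next round, worth 0.77 × 300 = 231 now. The landlord offers 231 and keeps 300 − 231 = 69.
Round 3 (the tenant proposes): the landlord can get 69 next round, worth 0.76 × 69 = 52.44 now; the tenant offers that and keeps 247.56.
Round 2 (the landlord proposes): the tenant can get 247.56 next round, worth 0.77 × 247.56 = 190.6212 now; the landlord offers that and keeps 109.3788.
Round 1 (the tenant proposes): the landlord can get 109.3788 next round, worth 0.76 × 109.3788 = 83.127888 now. The tenant offers 83.127888 and keeps 300 − 83.127888 = 216.872112.

83.13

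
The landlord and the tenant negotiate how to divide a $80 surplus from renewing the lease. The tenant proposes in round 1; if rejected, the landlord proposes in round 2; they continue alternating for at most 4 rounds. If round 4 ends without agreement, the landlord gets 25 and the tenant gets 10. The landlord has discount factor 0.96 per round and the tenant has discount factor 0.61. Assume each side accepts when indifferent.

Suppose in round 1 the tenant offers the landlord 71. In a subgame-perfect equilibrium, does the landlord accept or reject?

Accept

Round 4 (the landlord proposes): the tenant gets 10 if talks fail, so the landlord offers 10 and keeps 70.
Round 3 (the tenant proposes): the landlord can get 70 next round, worth 0.96 × 70 = 67.2 now. The tenant offers 67.2 and keeps 80 − 67.2 = 12.8.
Round 2 (the landlord proposes): the tenant can get 12.8 next round, worth 0.61 × 12.8 = 7.808 now, so the landlord offers 7.808, keeping 72.192.
So by rejecting in round 1, the landlord gets 72.192 next round, worth 0.96 × 72.192 = 69.30432 now.
Offer 71 ≥ 69.30432, so the landlord accepts.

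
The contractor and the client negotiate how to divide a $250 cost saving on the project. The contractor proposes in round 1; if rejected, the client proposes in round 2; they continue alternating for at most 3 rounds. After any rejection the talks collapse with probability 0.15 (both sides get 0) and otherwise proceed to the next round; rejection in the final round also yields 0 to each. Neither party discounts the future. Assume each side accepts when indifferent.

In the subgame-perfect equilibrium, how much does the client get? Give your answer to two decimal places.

By backward induction:
Round 3 (the contractor proposes): the client will accept anything ≥ 0, so the contractor offers 0 and keeps 250.
Round 2 (the client proposes): rejecting gives the contractor an expected 0.85 × 250 = 212.5; the client offers that and keeps 37.5.
Round 1 (the contractor proposes): rejecting gives the client an expected 0.85 × 37.5 = 31.875, so the contractor offers 31.875, keeping 218.125.

31.88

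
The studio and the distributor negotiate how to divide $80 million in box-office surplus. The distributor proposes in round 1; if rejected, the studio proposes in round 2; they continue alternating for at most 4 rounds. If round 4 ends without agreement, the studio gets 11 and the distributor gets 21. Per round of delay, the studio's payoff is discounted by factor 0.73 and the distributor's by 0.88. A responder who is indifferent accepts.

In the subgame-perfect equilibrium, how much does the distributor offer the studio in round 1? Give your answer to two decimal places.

34.68

Work backward from the last round.
Round 4 (the studio proposes): the distributor gets 21 if talks fail, so the studio offers 21 and keeps 59.
Round 3 (the distributor proposes): the studio can get 59 next round, worth 0.73 × 59 = 43.07 now. The distributor offers 43.07 and keeps 80 − 43.07 = 36.93.
Round 2 (the studio proposes): the distributor can get 36.93 next round, worth 0.88 × 36.93 = 32.4984 now, so the studio offers 32.4984, keeping 47.5016.
Round 1 (the distributor proposes): the studio can get 47.5016 next round, worth 0.73 × 47.5016 = 34.676168 now; the distributor offers that and keeps 45.323832.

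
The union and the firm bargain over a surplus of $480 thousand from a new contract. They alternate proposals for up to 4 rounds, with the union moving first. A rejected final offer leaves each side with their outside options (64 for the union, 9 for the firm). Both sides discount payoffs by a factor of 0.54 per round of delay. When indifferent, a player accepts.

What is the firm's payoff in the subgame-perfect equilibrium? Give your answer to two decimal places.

Round 4 (the firm proposes): the union gets 64 if talks fail, so the firm offers 64 and keeps 416.
Round 3 (the union proposes): the firm can get 416 next round, worth 0.54 × 416 = 224.64 now. The union offers 224.64 and keeps 480 − 224.64 = 255.36.
Round 2 (the firm proposes): the union can get 255.36 next round, worth 0.54 × 255.36 = 137.8944 now; the firm offers that and keeps 342.1056.
Round 1 (the union proposes): the firm can get 342.1056 next round, worth 0.54 × 342.1056 = 184.737024 now, so the union offers 184.737024, keeping 295.262976.

184.74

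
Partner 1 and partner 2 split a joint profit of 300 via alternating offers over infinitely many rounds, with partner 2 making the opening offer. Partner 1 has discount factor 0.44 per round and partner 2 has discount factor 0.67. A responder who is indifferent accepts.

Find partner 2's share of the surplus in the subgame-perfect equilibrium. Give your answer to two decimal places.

When partner 2 proposes, partner 1 accepts any offer worth at least 0.44 times what partner 1 would get by proposing next round; and vice versa.
This gives x = 300 − 0.44y and y = 300 − 0.67x, where x and y are each side's share when it proposes.
Hence (1 − 0.44·0.67)x = 300(1 − 0.44), i.e. 0.7052·x = 168.
x ≈ 238.2303; partner 1's share is 300 − x ≈ 61.7697.

238.23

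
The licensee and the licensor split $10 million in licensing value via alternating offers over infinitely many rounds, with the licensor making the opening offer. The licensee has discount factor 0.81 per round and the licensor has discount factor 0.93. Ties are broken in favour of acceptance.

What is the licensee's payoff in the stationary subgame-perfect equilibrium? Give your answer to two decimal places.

When the licensor proposes, the licensee accepts any offer worth at least 0.81 times what the licensee would get by proposing next round; and vice versa.
This gives x = 10 − 0.81y and y = 10 − 0.93x, where x and y are each side's share when it proposes.
Hence (1 − 0.81·0.93)x = 10(1 − 0.81), i.e. 0.2467·x = 1.9.
x ≈ 7.7017; the licensee's share is 10 − x ≈ 2.2983.

2.30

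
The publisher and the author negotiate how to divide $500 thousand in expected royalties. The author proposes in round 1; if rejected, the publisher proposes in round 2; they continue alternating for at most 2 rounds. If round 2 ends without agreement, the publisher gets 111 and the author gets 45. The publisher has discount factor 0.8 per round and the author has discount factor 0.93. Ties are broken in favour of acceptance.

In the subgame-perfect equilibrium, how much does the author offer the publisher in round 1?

364

Round 2 (the publisher proposes): the author gets 45 if talks fail, so the publisher offers 45 and keeps 455.
Round 1 (the author proposes): the publisher can get 455 next round, worth 0.8 × 455 = 364 now. The author offers 364 and keeps 500 − 364 = 136.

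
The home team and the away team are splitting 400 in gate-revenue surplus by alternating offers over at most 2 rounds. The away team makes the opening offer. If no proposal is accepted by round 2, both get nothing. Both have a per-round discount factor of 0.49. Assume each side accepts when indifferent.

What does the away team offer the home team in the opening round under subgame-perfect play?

Round 2 (the home team proposes): rejection yields 0 for the away team; the home team offers 0 and keeps 400.
Round 1 (the away team proposes): the home team can get 400 next round, worth 0.49 × 400 = 196 now, so the away team offers 196, keeping 204.

196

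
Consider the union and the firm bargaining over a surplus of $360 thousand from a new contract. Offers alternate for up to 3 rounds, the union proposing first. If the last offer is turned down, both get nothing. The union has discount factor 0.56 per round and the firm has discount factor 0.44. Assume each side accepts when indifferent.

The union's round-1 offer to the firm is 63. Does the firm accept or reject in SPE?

Round 3 (the union proposes): the firm will accept anything ≥ 0, so the union offers 0 and keeps 360.
Round 2 (the firm proposes): the union can get 360 next round, worth 0.56 × 360 = 201.6 now. The firm offers 201.6 and keeps 360 − 201.6 = 158.4.
So by rejecting in round 1, the firm gets 158.4 next round, worth 0.44 × 158.4 = 69.696 now.
Offer 63 < 69.696, so the firm rejects.

Reject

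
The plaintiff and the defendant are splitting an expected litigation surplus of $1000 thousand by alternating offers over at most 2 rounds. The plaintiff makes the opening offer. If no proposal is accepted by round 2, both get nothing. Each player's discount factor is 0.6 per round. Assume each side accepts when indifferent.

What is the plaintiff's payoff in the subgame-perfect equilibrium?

400

Round 2 (the defendant proposes): the plaintiff will accept anything ≥ 0, so the defendant offers 0 and keeps 1000.
Round 1 (the plaintiff proposes): the defendant can get 1000 next round, worth 0.6 × 1000 = 600 now. The plaintiff offers 600 and keeps 1000 − 600 = 400.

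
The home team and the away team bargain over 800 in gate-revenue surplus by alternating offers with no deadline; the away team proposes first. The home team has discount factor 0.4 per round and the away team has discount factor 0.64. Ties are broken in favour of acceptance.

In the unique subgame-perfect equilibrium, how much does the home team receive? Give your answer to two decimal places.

154.84

When the away team proposes, the home team accepts any offer worth at least 0.4 times what the home team would get by proposing next round; and vice versa.
This gives x = 800 − 0.4y and y = 800 − 0.64x, where x and y are each side's share when it proposes.
Hence (1 − 0.4·0.64)x = 800(1 − 0.4), i.e. 0.744·x = 480.
x ≈ 645.1613; the home team's share is 800 − x ≈ 154.8387.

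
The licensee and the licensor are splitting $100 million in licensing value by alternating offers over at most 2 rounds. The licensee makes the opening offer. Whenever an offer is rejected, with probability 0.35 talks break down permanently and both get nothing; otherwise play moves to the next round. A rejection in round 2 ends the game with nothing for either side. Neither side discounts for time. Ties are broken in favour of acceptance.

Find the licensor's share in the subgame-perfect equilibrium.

Round 2 (the licensor proposes): the licensee will accept anything ≥ 0, so the licensor offers 0 and keeps 100.
Round 1 (the licensee proposes): rejecting gives the licensor an expected 0.65 × 100 = 65, so the licensee offers 65, keeping 35.

65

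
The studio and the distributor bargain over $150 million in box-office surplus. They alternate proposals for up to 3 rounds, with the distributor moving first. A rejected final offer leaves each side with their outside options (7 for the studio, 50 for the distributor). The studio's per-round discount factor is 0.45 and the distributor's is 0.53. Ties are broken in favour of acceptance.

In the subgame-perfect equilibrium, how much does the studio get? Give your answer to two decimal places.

Work backward from the last round.
Round 3 (the distributor proposes): the studio gets 7 if talks fail, so the distributor offers 7 and keeps 143.
Round 2 (the studio proposes): the distributor can get 143 next round, worth 0.53 × 143 = 75.79 now; the studio offers that and keeps 74.21.
Round 1 (the distributor proposes): the studio can get 74.21 next round, worth 0.45 × 74.21 = 33.3945 now, so the distributor offers 33.3945, keeping 116.6055.

33.39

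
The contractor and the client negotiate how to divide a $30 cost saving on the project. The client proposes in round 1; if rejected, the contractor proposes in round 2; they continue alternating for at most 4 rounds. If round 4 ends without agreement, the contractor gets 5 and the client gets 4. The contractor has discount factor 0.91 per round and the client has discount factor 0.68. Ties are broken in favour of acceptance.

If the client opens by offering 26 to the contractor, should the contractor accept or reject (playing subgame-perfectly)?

Accept

Round 4 (the contractor proposes): the client gets 4 if talks fail, so the contractor offers 4 and keeps 26.
Round 3 (the client proposes): the contractor can get 26 next round, worth 0.91 × 26 = 23.66 now; the client offers that and keeps 6.34.
Round 2 (the contractor proposes): the client can get 6.34 next round, worth 0.68 × 6.34 = 4.3112 now. The contractor offers 4.3112 and keeps 30 − 4.3112 = 25.6888.
So by rejecting in round 1, the contractor gets 25.6888 next round, worth 0.91 × 25.6888 = 23.376808 now.
Offer 26 ≥ 23.376808, so the contractor accepts.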